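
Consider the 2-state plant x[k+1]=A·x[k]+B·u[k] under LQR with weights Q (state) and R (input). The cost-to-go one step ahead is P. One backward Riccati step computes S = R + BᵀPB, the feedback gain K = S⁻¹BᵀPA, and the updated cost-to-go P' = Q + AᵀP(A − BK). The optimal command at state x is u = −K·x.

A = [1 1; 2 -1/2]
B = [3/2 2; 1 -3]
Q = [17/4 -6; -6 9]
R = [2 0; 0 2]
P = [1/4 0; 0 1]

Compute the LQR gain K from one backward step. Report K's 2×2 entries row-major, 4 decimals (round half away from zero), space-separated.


BᵀP = [0.3750 1.0000; 0.5000 -3.0000]
S = R + BᵀPB = [2 0; 0 2] + [1.5625 -2.2500; -2.2500 10.0000] = [3.5625 -2.2500; -2.2500 12.0000]
BᵀPA = [2.3750 -0.1250; -5.5000 2.0000]
K = S⁻¹·BᵀPA = [0.4279 0.0796; -0.3781 0.1816]
A−BK = [1.1144 0.5174; 0.4378 -0.0348]
AᵀP(A−BK) = [1.1542 0.0597; 0.0597 0.1468]
P' = Q + AᵀP(A−BK) = [5.4042 -5.9403; -5.9403 9.1468]
tr(P') = 14.5510

0.4279 0.0796 -0.3781 0.1816


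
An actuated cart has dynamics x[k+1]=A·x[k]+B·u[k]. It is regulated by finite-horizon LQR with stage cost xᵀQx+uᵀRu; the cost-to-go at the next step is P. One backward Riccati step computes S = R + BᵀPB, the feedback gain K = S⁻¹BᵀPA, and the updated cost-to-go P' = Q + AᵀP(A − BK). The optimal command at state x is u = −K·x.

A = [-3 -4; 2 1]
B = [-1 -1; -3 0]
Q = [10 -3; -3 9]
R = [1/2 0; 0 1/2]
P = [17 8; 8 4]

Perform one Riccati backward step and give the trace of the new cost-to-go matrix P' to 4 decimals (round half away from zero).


25.9423

BᵀP = [-41.0000 -20.0000; -17.0000 -8.0000]
S = R + BᵀPB = [1/2 0; 0 1/2] + [101.0000 41.0000; 41.0000 17.0000] = [101.5000 41.0000; 41.0000 17.5000]
BᵀPA = [83.0000 144.0000; 35.0000 60.0000]
K = S⁻¹·BᵀPA = [0.1837 0.6299; 1.5696 1.9528]
A−BK = [-1.2467 -1.4173; 2.5512 2.8898]
AᵀP(A−BK) = [2.8163 3.3701; 3.3701 4.1260]
P' = Q + AᵀP(A−BK) = [12.8163 0.3701; 0.3701 13.1260]
tr(P') = 25.9423


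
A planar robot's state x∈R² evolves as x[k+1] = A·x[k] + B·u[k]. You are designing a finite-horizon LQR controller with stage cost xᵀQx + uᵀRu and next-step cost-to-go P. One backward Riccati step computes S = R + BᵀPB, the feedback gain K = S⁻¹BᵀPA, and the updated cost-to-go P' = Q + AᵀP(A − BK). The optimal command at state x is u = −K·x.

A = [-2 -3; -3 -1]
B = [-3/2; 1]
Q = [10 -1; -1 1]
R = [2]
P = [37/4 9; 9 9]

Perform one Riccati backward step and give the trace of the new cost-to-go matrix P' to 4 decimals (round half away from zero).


BᵀP = [-4.8750 -4.5000]
S = R + BᵀPB = [2] + [2.8125] = [4.8125]
BᵀPA = [23.2500 19.1250]
K = S⁻¹·BᵀPA = [4.8312 3.9740]
A−BK = [5.2468 2.9610; -7.8312 -4.9740]
AᵀP(A−BK) = [113.6753 89.1039; 89.1039 70.2468]
P' = Q + AᵀP(A−BK) = [123.6753 88.1039; 88.1039 71.2468]
tr(P') = 194.9221

194.9221


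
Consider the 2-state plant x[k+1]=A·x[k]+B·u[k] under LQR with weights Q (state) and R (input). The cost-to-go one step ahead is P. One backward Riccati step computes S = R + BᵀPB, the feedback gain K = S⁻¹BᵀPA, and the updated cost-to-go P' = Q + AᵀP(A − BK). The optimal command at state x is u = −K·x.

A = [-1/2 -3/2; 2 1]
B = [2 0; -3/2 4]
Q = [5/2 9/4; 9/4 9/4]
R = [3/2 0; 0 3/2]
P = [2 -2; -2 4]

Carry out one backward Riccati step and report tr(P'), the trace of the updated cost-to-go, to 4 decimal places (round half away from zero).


BᵀP = [7.0000 -10.0000; -8.0000 16.0000]
S = R + BᵀPB = [3/2 0; 0 3/2] + [29.0000 -40.0000; -40.0000 64.0000] = [30.5000 -40.0000; -40.0000 65.5000]
BᵀPA = [-23.5000 -20.5000; 36.0000 28.0000]
K = S⁻¹·BᵀPA = [-0.2495 -0.5600; 0.3972 0.0855]
A−BK = [-0.0009 -0.3799; 0.0368 -0.1820]
AᵀP(A−BK) = [0.3356 0.2621; 0.2621 0.6260]
P' = Q + AᵀP(A−BK) = [2.8356 2.5121; 2.5121 2.8760]
tr(P') = 5.7117

5.7117


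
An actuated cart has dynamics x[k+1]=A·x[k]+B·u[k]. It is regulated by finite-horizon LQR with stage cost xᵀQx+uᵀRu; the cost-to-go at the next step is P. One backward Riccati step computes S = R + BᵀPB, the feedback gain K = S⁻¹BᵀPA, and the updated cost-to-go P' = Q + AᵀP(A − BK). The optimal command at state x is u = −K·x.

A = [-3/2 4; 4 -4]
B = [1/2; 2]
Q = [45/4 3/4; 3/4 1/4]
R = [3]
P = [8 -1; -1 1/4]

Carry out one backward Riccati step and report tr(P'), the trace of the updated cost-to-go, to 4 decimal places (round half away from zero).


BᵀP = [2.0000 0.0000]
S = R + BᵀPB = [3] + [1.0000] = [4.0000]
BᵀPA = [-3.0000 8.0000]
K = S⁻¹·BᵀPA = [-0.7500 2.0000]
A−BK = [-1.1250 3.0000; 5.5000 -8.0000]
AᵀP(A−BK) = [31.7500 -68.0000; -68.0000 148.0000]
P' = Q + AᵀP(A−BK) = [43.0000 -67.2500; -67.2500 148.2500]
tr(P') = 191.2500

191.2500


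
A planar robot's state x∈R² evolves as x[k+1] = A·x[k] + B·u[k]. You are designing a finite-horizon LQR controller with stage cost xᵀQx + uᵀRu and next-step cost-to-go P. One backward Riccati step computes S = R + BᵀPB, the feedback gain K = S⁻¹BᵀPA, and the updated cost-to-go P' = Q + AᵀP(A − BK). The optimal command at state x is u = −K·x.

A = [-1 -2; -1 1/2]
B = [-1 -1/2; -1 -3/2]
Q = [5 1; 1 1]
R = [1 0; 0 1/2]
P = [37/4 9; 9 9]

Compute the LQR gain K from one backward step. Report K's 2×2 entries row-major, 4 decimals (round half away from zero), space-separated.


BᵀP = [-18.2500 -18.0000; -18.1250 -18.0000]
S = R + BᵀPB = [1 0; 0 1/2] + [36.2500 36.1250; 36.1250 36.0625] = [37.2500 36.1250; 36.1250 36.5625]
BᵀPA = [36.2500 27.5000; 36.1250 27.2500]
K = S⁻¹·BᵀPA = [0.3578 0.3699; 0.6345 0.3798]
A−BK = [-0.3249 -1.4402; 0.3095 1.4396]
AᵀP(A−BK) = [0.3578 0.3699; 0.3699 0.7275]
P' = Q + AᵀP(A−BK) = [5.3578 1.3699; 1.3699 1.7275]
tr(P') = 7.0853

0.3578 0.3699 0.6345 0.3798


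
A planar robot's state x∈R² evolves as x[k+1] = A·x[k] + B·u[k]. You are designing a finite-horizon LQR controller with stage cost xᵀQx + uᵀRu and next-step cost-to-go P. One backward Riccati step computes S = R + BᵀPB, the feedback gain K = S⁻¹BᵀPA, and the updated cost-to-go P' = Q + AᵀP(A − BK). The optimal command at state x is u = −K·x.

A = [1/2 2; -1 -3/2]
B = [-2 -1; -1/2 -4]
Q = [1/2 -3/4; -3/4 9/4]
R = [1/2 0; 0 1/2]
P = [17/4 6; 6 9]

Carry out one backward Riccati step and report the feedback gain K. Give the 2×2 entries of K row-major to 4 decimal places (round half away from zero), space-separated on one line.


-0.1881 -0.6628 0.2158 0.2941

BᵀP = [-11.5000 -16.5000; -28.2500 -42.0000]
S = R + BᵀPB = [1/2 0; 0 1/2] + [31.2500 77.5000; 77.5000 196.2500] = [31.7500 77.5000; 77.5000 196.7500]
BᵀPA = [10.7500 1.7500; 27.8750 6.5000]
K = S⁻¹·BᵀPA = [-0.1881 -0.6628; 0.2158 0.2941]
A−BK = [0.3396 0.9686; -0.2310 -0.6550]
AᵀP(A−BK) = [0.0700 0.1767; 0.1767 0.4982]
P' = Q + AᵀP(A−BK) = [0.5700 -0.5733; -0.5733 2.7482]
tr(P') = 3.3182


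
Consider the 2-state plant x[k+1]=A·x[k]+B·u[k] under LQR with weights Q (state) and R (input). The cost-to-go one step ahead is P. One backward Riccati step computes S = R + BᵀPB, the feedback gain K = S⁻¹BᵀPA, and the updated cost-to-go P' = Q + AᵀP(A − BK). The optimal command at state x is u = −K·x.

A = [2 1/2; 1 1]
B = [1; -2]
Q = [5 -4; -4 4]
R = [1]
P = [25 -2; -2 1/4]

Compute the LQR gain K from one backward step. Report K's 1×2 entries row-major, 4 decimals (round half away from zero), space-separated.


1.5857 0.3429

BᵀP = [29.0000 -2.5000]
S = R + BᵀPB = [1] + [34.0000] = [35.0000]
BᵀPA = [55.5000 12.0000]
K = S⁻¹·BᵀPA = [1.5857 0.3429]
A−BK = [0.4143 0.1571; 4.1714 1.6857]
AᵀP(A−BK) = [4.2429 1.2214; 1.2214 0.3857]
P' = Q + AᵀP(A−BK) = [9.2429 -2.7786; -2.7786 4.3857]
tr(P') = 13.6286


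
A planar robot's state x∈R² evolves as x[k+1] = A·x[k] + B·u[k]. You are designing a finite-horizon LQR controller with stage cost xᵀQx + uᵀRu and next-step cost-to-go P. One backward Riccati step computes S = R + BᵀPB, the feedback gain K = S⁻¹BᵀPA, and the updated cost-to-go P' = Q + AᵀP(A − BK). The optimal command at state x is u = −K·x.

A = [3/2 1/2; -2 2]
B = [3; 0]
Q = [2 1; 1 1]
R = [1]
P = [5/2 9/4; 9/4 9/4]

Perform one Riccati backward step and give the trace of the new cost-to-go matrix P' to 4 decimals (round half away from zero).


BᵀP = [7.5000 6.7500]
S = R + BᵀPB = [1] + [22.5000] = [23.5000]
BᵀPA = [-2.2500 17.2500]
K = S⁻¹·BᵀPA = [-0.0957 0.7340]
A−BK = [1.7872 -1.7021; -2.0000 2.0000]
AᵀP(A−BK) = [0.9096 -0.9734; -0.9734 1.4628]
P' = Q + AᵀP(A−BK) = [2.9096 0.0266; 0.0266 2.4628]
tr(P') = 5.3723

5.3723


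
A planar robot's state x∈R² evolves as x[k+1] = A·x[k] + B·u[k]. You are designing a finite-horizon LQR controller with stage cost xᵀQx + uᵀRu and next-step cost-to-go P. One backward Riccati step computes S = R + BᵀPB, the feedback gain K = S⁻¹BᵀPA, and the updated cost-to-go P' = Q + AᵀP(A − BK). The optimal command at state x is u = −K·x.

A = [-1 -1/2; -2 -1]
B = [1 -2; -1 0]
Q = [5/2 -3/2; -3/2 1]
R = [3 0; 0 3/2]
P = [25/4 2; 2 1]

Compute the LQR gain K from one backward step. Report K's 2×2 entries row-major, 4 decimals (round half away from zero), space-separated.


0.0924 0.0462 0.8032 0.4016

BᵀP = [4.2500 1.0000; -12.5000 -4.0000]
S = R + BᵀPB = [3 0; 0 3/2] + [3.2500 -8.5000; -8.5000 25.0000] = [6.2500 -8.5000; -8.5000 26.5000]
BᵀPA = [-6.2500 -3.1250; 20.5000 10.2500]
K = S⁻¹·BᵀPA = [0.0924 0.0462; 0.8032 0.4016]
A−BK = [0.5141 0.2570; -1.9076 -0.9538]
AᵀP(A−BK) = [2.3614 1.1807; 1.1807 0.5904]
P' = Q + AᵀP(A−BK) = [4.8614 -0.3193; -0.3193 1.5904]
tr(P') = 6.4518


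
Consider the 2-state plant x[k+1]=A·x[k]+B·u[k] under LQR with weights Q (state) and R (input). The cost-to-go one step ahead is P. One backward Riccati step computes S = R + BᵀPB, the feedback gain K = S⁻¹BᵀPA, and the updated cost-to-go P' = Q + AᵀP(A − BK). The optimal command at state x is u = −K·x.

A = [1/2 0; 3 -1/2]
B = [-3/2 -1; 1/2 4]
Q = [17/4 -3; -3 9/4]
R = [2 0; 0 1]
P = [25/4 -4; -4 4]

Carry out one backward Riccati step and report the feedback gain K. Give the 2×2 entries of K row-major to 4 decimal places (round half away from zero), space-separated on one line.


-0.4585 0.0415 0.6660 -0.1143

BᵀP = [-11.3750 8.0000; -22.2500 20.0000]
S = R + BᵀPB = [2 0; 0 1] + [21.0625 43.3750; 43.3750 102.2500] = [23.0625 43.3750; 43.3750 103.2500]
BᵀPA = [18.3125 -4.0000; 48.8750 -10.0000]
K = S⁻¹·BᵀPA = [-0.4585 0.0415; 0.6660 -0.1143]
A−BK = [0.4782 -0.0520; 0.5653 -0.0636]
AᵀP(A−BK) = [1.4089 -0.1742; -0.1742 0.0231]
P' = Q + AᵀP(A−BK) = [5.6589 -3.1742; -3.1742 2.2731]
tr(P') = 7.9320


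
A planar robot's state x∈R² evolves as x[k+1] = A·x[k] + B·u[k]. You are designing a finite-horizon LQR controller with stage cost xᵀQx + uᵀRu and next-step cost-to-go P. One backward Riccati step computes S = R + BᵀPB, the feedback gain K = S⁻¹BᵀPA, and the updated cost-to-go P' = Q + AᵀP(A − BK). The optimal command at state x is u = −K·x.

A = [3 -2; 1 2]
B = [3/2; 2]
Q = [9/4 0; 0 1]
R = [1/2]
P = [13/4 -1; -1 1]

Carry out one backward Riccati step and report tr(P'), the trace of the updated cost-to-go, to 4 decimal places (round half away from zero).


BᵀP = [2.8750 0.5000]
S = R + BᵀPB = [1/2] + [5.3125] = [5.8125]
BᵀPA = [9.1250 -4.7500]
K = S⁻¹·BᵀPA = [1.5699 -0.8172]
A−BK = [0.6452 -0.7742; -2.1398 3.6344]
AᵀP(A−BK) = [9.9247 -14.0430; -14.0430 21.1183]
P' = Q + AᵀP(A−BK) = [12.1747 -14.0430; -14.0430 22.1183]
tr(P') = 34.2930

34.2930


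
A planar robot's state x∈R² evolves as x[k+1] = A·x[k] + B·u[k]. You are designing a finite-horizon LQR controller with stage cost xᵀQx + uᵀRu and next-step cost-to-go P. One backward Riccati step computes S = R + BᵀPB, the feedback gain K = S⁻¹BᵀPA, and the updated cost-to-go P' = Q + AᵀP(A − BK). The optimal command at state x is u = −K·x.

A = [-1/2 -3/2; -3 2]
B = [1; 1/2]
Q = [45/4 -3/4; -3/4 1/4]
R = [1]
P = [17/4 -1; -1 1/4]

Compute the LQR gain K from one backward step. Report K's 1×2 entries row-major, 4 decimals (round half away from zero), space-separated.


0.1739 -1.7101

BᵀP = [3.7500 -0.8750]
S = R + BᵀPB = [1] + [3.3125] = [4.3125]
BᵀPA = [0.7500 -7.3750]
K = S⁻¹·BᵀPA = [0.1739 -1.7101]
A−BK = [-0.6739 0.2101; -3.0870 2.8551]
AᵀP(A−BK) = [0.1821 -0.5299; -0.5299 3.9502]
P' = Q + AᵀP(A−BK) = [11.4321 -1.2799; -1.2799 4.2002]
tr(P') = 15.6322


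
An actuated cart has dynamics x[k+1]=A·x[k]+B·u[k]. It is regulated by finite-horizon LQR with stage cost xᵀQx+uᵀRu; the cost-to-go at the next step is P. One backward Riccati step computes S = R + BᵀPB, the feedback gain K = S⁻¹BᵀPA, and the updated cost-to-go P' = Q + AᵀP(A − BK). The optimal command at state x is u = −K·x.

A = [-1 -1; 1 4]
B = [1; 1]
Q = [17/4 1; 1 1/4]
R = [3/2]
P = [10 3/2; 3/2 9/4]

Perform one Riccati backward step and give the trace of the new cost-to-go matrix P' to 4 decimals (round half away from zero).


43.4328

BᵀP = [11.5000 3.7500]
S = R + BᵀPB = [3/2] + [15.2500] = [16.7500]
BᵀPA = [-7.7500 3.5000]
K = S⁻¹·BᵀPA = [-0.4627 0.2090]
A−BK = [-0.5373 -1.2090; 1.4627 3.7910]
AᵀP(A−BK) = [5.6642 13.1194; 13.1194 33.2687]
P' = Q + AᵀP(A−BK) = [9.9142 14.1194; 14.1194 33.5187]
tr(P') = 43.4328


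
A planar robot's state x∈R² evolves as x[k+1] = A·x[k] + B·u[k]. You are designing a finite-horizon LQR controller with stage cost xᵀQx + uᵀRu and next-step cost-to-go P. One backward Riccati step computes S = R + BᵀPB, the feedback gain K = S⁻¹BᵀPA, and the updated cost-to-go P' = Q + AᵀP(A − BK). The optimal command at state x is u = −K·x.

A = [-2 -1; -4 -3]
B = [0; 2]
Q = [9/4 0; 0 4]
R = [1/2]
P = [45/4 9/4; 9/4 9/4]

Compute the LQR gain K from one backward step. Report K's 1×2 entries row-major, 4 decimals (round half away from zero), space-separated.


-2.8421 -1.8947

BᵀP = [4.5000 4.5000]
S = R + BᵀPB = [1/2] + [9.0000] = [9.5000]
BᵀPA = [-27.0000 -18.0000]
K = S⁻¹·BᵀPA = [-2.8421 -1.8947]
A−BK = [-2.0000 -1.0000; 1.6842 0.7895]
AᵀP(A−BK) = [40.2632 20.8421; 20.8421 10.8947]
P' = Q + AᵀP(A−BK) = [42.5132 20.8421; 20.8421 14.8947]
tr(P') = 57.4079


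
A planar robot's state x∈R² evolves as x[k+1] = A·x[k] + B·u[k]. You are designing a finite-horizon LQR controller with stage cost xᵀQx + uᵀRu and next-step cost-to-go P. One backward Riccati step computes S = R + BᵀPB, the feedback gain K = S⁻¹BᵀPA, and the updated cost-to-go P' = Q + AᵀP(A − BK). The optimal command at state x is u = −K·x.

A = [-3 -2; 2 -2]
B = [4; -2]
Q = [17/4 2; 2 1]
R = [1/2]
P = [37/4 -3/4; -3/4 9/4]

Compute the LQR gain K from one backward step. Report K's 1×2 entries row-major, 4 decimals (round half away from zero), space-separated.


-0.7699 -0.3658

BᵀP = [38.5000 -7.5000]
S = R + BᵀPB = [1/2] + [169.0000] = [169.5000]
BᵀPA = [-130.5000 -62.0000]
K = S⁻¹·BᵀPA = [-0.7699 -0.3658]
A−BK = [0.0796 -0.5369; 0.4602 -2.7316]
AᵀP(A−BK) = [0.7765 -2.7345; -2.7345 17.3215]
P' = Q + AᵀP(A−BK) = [5.0265 -0.7345; -0.7345 18.3215]
tr(P') = 23.3481


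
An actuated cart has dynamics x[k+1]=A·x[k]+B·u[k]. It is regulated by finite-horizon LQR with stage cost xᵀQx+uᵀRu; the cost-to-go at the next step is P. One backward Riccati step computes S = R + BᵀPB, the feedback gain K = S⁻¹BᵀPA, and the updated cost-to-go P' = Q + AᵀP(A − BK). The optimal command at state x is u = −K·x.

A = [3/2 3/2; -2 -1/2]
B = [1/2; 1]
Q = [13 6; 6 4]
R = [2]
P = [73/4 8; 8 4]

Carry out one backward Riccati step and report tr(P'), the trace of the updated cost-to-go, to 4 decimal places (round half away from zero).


25.7306

BᵀP = [17.1250 8.0000]
S = R + BᵀPB = [2] + [16.5625] = [18.5625]
BᵀPA = [9.6875 21.6875]
K = S⁻¹·BᵀPA = [0.5219 1.1684]
A−BK = [1.2391 0.9158; -2.5219 -1.6684]
AᵀP(A−BK) = [4.0067 3.7441; 3.7441 4.7239]
P' = Q + AᵀP(A−BK) = [17.0067 9.7441; 9.7441 8.7239]
tr(P') = 25.7306


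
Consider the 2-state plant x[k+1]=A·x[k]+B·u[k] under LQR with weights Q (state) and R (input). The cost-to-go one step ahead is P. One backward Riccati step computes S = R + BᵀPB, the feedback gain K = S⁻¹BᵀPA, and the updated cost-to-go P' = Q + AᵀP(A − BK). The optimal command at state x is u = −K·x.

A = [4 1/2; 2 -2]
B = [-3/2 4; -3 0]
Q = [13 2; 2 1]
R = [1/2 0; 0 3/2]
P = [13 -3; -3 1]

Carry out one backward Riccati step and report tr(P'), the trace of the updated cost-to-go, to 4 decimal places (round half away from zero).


15.4283

BᵀP = [-10.5000 1.5000; 52.0000 -12.0000]
S = R + BᵀPB = [1/2 0; 0 3/2] + [11.2500 -42.0000; -42.0000 208.0000] = [11.7500 -42.0000; -42.0000 209.5000]
BᵀPA = [-39.0000 -8.2500; 184.0000 50.0000]
K = S⁻¹·BᵀPA = [-0.6343 0.5327; 0.7511 0.3455]
A−BK = [0.0441 -0.0828; 0.0971 -0.4019]
AᵀP(A−BK) = [1.0564 0.2111; 0.2111 0.3719]
P' = Q + AᵀP(A−BK) = [14.0564 2.2111; 2.2111 1.3719]
tr(P') = 15.4283


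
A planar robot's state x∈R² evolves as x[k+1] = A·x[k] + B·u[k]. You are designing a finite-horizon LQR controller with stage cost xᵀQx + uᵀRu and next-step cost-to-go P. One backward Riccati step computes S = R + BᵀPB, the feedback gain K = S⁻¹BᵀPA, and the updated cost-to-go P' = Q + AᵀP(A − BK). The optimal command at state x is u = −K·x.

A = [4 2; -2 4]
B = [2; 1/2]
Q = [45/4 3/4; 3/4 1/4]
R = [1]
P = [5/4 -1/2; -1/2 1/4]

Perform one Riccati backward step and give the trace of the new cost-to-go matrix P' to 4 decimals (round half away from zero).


18.4753

BᵀP = [2.2500 -0.8750]
S = R + BᵀPB = [1] + [4.0625] = [5.0625]
BᵀPA = [10.7500 1.0000]
K = S⁻¹·BᵀPA = [2.1235 0.1975]
A−BK = [-0.2469 1.6049; -3.0617 3.9012]
AᵀP(A−BK) = [6.1728 -0.1235; -0.1235 0.8025]
P' = Q + AᵀP(A−BK) = [17.4228 0.6265; 0.6265 1.0525]
tr(P') = 18.4753


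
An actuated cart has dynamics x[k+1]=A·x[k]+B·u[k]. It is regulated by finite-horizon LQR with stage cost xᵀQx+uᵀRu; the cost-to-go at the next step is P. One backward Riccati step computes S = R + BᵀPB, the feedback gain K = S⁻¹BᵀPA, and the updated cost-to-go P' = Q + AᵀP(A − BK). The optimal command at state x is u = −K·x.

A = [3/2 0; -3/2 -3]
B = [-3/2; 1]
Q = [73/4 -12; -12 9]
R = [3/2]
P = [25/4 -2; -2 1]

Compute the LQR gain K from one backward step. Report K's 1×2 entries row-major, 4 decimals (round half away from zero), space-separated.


-1.0222 -0.5319

BᵀP = [-11.3750 4.0000]
S = R + BᵀPB = [3/2] + [21.0625] = [22.5625]
BᵀPA = [-23.0625 -12.0000]
K = S⁻¹·BᵀPA = [-1.0222 -0.5319]
A−BK = [-0.0332 -0.7978; -0.4778 -2.4681]
AᵀP(A−BK) = [1.7389 1.2341; 1.2341 2.6177]
P' = Q + AᵀP(A−BK) = [19.9889 -10.7659; -10.7659 11.6177]
tr(P') = 31.6066


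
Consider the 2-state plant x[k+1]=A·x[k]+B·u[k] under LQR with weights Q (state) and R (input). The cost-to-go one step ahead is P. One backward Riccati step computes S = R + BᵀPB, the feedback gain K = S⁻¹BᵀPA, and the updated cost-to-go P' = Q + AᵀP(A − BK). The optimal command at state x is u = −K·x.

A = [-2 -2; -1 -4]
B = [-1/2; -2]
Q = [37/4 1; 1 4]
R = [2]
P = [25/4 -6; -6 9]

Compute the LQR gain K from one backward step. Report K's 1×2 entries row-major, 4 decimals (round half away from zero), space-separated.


-0.0998 1.5329

BᵀP = [8.8750 -15.0000]
S = R + BᵀPB = [2] + [25.5625] = [27.5625]
BᵀPA = [-2.7500 42.2500]
K = S⁻¹·BᵀPA = [-0.0998 1.5329]
A−BK = [-2.0499 -1.2336; -1.1995 -0.9342]
AᵀP(A−BK) = [9.7256 5.2154; 5.2154 8.2358]
P' = Q + AᵀP(A−BK) = [18.9756 6.2154; 6.2154 12.2358]
tr(P') = 31.2115


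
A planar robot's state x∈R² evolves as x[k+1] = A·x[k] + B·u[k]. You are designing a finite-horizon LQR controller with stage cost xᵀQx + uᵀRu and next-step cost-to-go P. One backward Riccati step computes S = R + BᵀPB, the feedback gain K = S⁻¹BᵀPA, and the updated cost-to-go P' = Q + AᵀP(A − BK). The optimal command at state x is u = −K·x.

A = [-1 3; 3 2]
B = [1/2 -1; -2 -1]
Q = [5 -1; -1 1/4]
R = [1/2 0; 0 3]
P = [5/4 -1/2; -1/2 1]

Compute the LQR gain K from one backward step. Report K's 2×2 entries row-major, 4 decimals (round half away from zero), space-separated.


BᵀP = [1.6250 -2.2500; -0.7500 -0.5000]
S = R + BᵀPB = [1/2 0; 0 3] + [5.3125 0.6250; 0.6250 1.2500] = [5.8125 0.6250; 0.6250 4.2500]
BᵀPA = [-8.3750 0.3750; -0.7500 -3.2500]
K = S⁻¹·BᵀPA = [-1.4447 0.1491; 0.0360 -0.7866]
A−BK = [-0.2416 2.1388; 0.1465 1.5116]
AᵀP(A−BK) = [1.1774 -0.5913; -0.5913 6.6375]
P' = Q + AᵀP(A−BK) = [6.1774 -1.5913; -1.5913 6.8875]
tr(P') = 13.0649

-1.4447 0.1491 0.0360 -0.7866


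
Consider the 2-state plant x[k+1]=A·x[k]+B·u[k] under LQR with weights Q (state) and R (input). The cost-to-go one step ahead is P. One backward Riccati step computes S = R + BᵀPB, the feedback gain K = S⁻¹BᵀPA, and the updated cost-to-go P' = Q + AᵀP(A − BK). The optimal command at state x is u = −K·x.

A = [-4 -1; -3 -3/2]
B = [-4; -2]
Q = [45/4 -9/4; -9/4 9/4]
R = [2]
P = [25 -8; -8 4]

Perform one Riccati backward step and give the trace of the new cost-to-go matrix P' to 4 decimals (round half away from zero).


19.2241

BᵀP = [-84.0000 24.0000]
S = R + BᵀPB = [2] + [288.0000] = [290.0000]
BᵀPA = [264.0000 48.0000]
K = S⁻¹·BᵀPA = [0.9103 0.1655]
A−BK = [-0.3586 -0.3379; -1.1793 -1.1690]
AᵀP(A−BK) = [3.6690 2.3034; 2.3034 2.0552]
P' = Q + AᵀP(A−BK) = [14.9190 0.0534; 0.0534 4.3052]
tr(P') = 19.2241


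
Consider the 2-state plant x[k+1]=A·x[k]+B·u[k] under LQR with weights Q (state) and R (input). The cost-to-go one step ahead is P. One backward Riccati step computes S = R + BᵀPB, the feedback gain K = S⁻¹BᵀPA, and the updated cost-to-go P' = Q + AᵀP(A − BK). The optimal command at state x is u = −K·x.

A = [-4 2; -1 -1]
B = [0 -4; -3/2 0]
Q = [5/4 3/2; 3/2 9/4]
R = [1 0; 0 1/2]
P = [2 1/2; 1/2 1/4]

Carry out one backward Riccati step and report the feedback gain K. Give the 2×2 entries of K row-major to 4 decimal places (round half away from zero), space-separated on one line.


0.1840 0.1301 1.0292 -0.4428

BᵀP = [-0.7500 -0.3750; -8.0000 -2.0000]
S = R + BᵀPB = [1 0; 0 1/2] + [0.5625 3.0000; 3.0000 32.0000] = [1.5625 3.0000; 3.0000 32.5000]
BᵀPA = [3.3750 -1.1250; 34.0000 -14.0000]
K = S⁻¹·BᵀPA = [0.1840 0.1301; 1.0292 -0.4428]
A−BK = [0.1167 0.2289; -0.7240 -0.8048]
AᵀP(A−BK) = [0.6372 -0.1346; -0.1346 0.1975]
P' = Q + AᵀP(A−BK) = [1.8872 1.3654; 1.3654 2.4475]
tr(P') = 4.3347


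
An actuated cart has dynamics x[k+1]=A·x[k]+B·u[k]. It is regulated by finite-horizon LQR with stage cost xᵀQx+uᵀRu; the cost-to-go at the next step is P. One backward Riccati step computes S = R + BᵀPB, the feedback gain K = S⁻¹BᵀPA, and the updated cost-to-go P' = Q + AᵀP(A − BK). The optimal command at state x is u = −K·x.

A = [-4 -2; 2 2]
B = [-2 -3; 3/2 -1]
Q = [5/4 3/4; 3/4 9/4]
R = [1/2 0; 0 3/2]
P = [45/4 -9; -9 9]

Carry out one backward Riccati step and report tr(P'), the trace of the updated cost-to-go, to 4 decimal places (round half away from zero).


BᵀP = [-36.0000 31.5000; -24.7500 18.0000]
S = R + BᵀPB = [1/2 0; 0 3/2] + [119.2500 76.5000; 76.5000 56.2500] = [119.7500 76.5000; 76.5000 57.7500]
BᵀPA = [207.0000 135.0000; 135.0000 85.5000]
K = S⁻¹·BᵀPA = [1.5299 1.1807; 0.3111 -0.0836]
A−BK = [-0.0071 0.1107; 0.0162 0.1453]
AᵀP(A−BK) = [1.3204 0.8697; 0.8697 0.7459]
P' = Q + AᵀP(A−BK) = [2.5704 1.6197; 1.6197 2.9959]
tr(P') = 5.5663

5.5663


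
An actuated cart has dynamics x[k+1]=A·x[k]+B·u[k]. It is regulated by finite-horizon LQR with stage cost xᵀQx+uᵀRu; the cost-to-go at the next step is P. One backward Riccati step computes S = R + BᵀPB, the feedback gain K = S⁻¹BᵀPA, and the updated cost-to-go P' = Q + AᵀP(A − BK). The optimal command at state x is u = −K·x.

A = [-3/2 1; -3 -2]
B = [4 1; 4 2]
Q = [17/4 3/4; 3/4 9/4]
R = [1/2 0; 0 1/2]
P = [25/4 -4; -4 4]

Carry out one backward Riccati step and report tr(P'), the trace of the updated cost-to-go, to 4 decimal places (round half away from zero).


BᵀP = [9.0000 0.0000; -1.7500 4.0000]
S = R + BᵀPB = [1/2 0; 0 1/2] + [36.0000 9.0000; 9.0000 6.2500] = [36.5000 9.0000; 9.0000 6.7500]
BᵀPA = [-13.5000 9.0000; -9.3750 -9.7500]
K = S⁻¹·BᵀPA = [-0.0408 0.8980; -1.3345 -2.6417]
A−BK = [-0.0023 0.0499; -0.1678 -0.3084]
AᵀP(A−BK) = [1.0009 1.9813; 1.9813 4.4116]
P' = Q + AᵀP(A−BK) = [5.2509 2.7313; 2.7313 6.6616]
tr(P') = 11.9124

11.9124


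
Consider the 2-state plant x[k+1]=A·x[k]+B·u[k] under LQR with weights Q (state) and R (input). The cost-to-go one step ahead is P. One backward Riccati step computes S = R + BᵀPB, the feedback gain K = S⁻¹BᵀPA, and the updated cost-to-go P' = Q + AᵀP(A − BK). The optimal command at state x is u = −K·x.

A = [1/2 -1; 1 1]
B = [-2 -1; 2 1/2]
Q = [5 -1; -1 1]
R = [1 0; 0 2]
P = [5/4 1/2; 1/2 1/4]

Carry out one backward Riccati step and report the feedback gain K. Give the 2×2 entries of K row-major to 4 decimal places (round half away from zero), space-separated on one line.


-0.3523 0.2955 -0.1545 0.0909

BᵀP = [-1.5000 -0.5000; -1.0000 -0.3750]
S = R + BᵀPB = [1 0; 0 2] + [2.0000 1.2500; 1.2500 0.8125] = [3.0000 1.2500; 1.2500 2.8125]
BᵀPA = [-1.2500 1.0000; -0.8750 0.6250]
K = S⁻¹·BᵀPA = [-0.3523 0.2955; -0.1545 0.0909]
A−BK = [-0.3591 -0.3182; 1.7818 0.3636]
AᵀP(A−BK) = [0.4869 -0.1761; -0.1761 0.1477]
P' = Q + AᵀP(A−BK) = [5.4869 -1.1761; -1.1761 1.1477]
tr(P') = 6.6347


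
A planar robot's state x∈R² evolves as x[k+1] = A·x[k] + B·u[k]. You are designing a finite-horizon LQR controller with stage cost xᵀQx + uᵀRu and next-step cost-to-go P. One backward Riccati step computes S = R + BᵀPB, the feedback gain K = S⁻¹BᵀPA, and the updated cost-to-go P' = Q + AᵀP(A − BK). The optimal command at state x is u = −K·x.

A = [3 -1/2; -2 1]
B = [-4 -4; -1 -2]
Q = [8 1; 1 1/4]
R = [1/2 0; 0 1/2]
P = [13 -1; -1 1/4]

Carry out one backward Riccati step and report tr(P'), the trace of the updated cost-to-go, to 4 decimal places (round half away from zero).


BᵀP = [-51.0000 3.7500; -50.0000 3.5000]
S = R + BᵀPB = [1/2 0; 0 1/2] + [200.2500 196.5000; 196.5000 193.0000] = [200.7500 196.5000; 196.5000 193.5000]
BᵀPA = [-160.5000 29.2500; -157.0000 28.5000]
K = S⁻¹·BᵀPA = [-0.8857 0.2560; 0.0880 -0.1127]
A−BK = [-0.1906 0.0733; -2.7096 1.0306]
AᵀP(A−BK) = [1.6710 -0.6031; -0.6031 0.2234]
P' = Q + AᵀP(A−BK) = [9.6710 0.3969; 0.3969 0.4734]
tr(P') = 10.1444

10.1444


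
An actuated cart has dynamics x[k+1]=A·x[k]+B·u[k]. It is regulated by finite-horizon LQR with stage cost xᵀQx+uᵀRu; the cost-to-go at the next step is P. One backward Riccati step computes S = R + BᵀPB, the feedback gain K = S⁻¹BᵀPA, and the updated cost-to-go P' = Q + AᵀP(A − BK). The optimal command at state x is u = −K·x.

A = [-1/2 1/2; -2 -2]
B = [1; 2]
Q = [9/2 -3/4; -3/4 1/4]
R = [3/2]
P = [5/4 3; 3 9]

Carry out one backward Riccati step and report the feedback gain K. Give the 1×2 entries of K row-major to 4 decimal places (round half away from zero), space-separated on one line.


BᵀP = [7.2500 21.0000]
S = R + BᵀPB = [3/2] + [49.2500] = [50.7500]
BᵀPA = [-45.6250 -38.3750]
K = S⁻¹·BᵀPA = [-0.8990 -0.7562]
A−BK = [0.3990 1.2562; -0.2020 -0.4877]
AᵀP(A−BK) = [1.2950 1.1878; 1.1878 1.2950]
P' = Q + AᵀP(A−BK) = [5.7950 0.4378; 0.4378 1.5450]
tr(P') = 7.3399

-0.8990 -0.7562


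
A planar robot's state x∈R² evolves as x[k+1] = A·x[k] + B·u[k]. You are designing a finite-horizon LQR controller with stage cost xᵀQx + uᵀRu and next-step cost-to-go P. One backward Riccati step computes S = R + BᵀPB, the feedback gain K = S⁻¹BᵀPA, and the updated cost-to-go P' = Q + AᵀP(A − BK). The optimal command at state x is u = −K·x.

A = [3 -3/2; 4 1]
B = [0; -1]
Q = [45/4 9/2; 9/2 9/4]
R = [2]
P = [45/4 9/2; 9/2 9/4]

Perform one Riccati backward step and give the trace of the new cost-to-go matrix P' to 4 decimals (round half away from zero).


148.9301

BᵀP = [-4.5000 -2.2500]
S = R + BᵀPB = [2] + [2.2500] = [4.2500]
BᵀPA = [-22.5000 4.5000]
K = S⁻¹·BᵀPA = [-5.2941 1.0588]
A−BK = [3.0000 -1.5000; -1.2941 2.0588]
AᵀP(A−BK) = [126.1324 -31.3015; -31.3015 9.2978]
P' = Q + AᵀP(A−BK) = [137.3824 -26.8015; -26.8015 11.5478]
tr(P') = 148.9301


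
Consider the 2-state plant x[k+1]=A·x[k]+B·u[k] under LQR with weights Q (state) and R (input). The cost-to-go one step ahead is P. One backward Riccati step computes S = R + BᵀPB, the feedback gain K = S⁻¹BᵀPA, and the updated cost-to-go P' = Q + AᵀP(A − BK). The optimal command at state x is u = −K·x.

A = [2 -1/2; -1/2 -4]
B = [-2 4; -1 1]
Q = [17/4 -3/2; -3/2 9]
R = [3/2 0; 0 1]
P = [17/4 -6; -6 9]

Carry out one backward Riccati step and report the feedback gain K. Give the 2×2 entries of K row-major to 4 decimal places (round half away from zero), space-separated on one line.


BᵀP = [-2.5000 3.0000; 11.0000 -15.0000]
S = R + BᵀPB = [3/2 0; 0 1] + [2.0000 -7.0000; -7.0000 29.0000] = [3.5000 -7.0000; -7.0000 30.0000]
BᵀPA = [-6.5000 -10.7500; 29.5000 54.5000]
K = S⁻¹·BᵀPA = [0.2054 1.0536; 1.0313 2.0625]
A−BK = [-1.7143 -6.6429; -1.3259 -5.0089]
AᵀP(A−BK) = [2.1629 6.2545; 6.2545 19.9821]
P' = Q + AᵀP(A−BK) = [6.4129 4.7545; 4.7545 28.9821]
tr(P') = 35.3951

0.2054 1.0536 1.0313 2.0625


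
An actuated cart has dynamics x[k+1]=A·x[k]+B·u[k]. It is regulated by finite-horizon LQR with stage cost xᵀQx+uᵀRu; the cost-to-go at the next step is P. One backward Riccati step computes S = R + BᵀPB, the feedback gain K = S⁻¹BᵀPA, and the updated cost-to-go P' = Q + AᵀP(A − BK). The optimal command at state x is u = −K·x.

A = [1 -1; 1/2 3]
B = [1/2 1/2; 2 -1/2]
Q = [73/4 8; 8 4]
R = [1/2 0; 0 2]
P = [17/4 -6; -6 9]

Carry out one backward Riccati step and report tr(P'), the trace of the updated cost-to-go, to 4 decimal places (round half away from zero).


BᵀP = [-9.8750 15.0000; 5.1250 -7.5000]
S = R + BᵀPB = [1/2 0; 0 2] + [25.0625 -12.4375; -12.4375 6.3125] = [25.5625 -12.4375; -12.4375 8.3125]
BᵀPA = [-2.3750 54.8750; 1.3750 -27.6250]
K = S⁻¹·BᵀPA = [-0.0457 1.9476; 0.0971 -0.4093]
A−BK = [0.9743 -1.7691; 0.6399 -1.0998]
AᵀP(A−BK) = [0.2580 -0.5618; -0.5618 3.0711]
P' = Q + AᵀP(A−BK) = [18.5080 7.4382; 7.4382 7.0711]
tr(P') = 25.5791

25.5791


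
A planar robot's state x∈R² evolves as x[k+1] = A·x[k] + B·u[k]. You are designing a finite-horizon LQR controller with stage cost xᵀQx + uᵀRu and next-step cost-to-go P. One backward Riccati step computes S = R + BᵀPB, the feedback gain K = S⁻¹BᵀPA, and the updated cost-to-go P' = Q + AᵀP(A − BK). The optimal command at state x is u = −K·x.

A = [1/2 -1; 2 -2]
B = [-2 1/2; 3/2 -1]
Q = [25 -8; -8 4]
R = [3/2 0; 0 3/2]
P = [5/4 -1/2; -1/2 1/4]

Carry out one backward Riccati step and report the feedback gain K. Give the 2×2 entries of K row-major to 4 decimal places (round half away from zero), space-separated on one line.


0.0936 0.0540 -0.0612 0.0144

BᵀP = [-3.2500 1.3750; 1.1250 -0.5000]
S = R + BᵀPB = [3/2 0; 0 3/2] + [8.5625 -3.0000; -3.0000 1.0625] = [10.0625 -3.0000; -3.0000 2.5625]
BᵀPA = [1.1250 0.5000; -0.4375 -0.1250]
K = S⁻¹·BᵀPA = [0.0936 0.0540; -0.0612 0.0144]
A−BK = [0.7177 -0.8992; 1.7985 -2.0666]
AᵀP(A−BK) = [0.1805 -0.1794; -0.1794 0.2248]
P' = Q + AᵀP(A−BK) = [25.1805 -8.1794; -8.1794 4.2248]
tr(P') = 29.4053


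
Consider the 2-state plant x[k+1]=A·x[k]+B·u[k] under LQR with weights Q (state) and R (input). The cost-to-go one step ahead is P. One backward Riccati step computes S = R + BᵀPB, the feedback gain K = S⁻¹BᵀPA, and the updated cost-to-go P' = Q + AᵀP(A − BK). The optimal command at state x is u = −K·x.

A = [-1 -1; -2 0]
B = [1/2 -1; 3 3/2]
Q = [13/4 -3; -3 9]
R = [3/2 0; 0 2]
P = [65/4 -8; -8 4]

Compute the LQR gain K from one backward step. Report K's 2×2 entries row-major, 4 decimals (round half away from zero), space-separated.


BᵀP = [-15.8750 8.0000; -28.2500 14.0000]
S = R + BᵀPB = [3/2 0; 0 2] + [16.0625 27.8750; 27.8750 49.2500] = [17.5625 27.8750; 27.8750 51.2500]
BᵀPA = [-0.1250 15.8750; 0.2500 28.2500]
K = S⁻¹·BᵀPA = [-0.1087 0.2123; 0.0640 0.4358]
A−BK = [-0.8817 -0.6704; -1.7699 -1.2905]
AᵀP(A−BK) = [0.2204 0.1676; 0.1676 0.5698]
P' = Q + AᵀP(A−BK) = [3.4704 -2.8324; -2.8324 9.5698]
tr(P') = 13.0402

-0.1087 0.2123 0.0640 0.4358


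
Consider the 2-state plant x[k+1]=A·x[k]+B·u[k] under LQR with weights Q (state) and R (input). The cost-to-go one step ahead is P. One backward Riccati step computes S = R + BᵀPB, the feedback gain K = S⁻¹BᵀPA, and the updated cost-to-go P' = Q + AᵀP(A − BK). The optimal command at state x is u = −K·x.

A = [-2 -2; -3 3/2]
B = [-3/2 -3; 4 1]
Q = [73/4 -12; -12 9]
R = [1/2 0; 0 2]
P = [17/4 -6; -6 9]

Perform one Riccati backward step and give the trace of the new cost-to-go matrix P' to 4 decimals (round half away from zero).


28.7252

BᵀP = [-30.3750 45.0000; -18.7500 27.0000]
S = R + BᵀPB = [1/2 0; 0 2] + [225.5625 136.1250; 136.1250 83.2500] = [226.0625 136.1250; 136.1250 85.2500]
BᵀPA = [-74.2500 128.2500; -43.5000 78.0000]
K = S⁻¹·BᵀPA = [-0.5505 0.4254; 0.3688 0.2357]
A−BK = [-1.7194 -0.6548; -1.1667 -0.4373]
AᵀP(A−BK) = [1.1664 0.3384; 0.3384 0.3088]
P' = Q + AᵀP(A−BK) = [19.4164 -11.6616; -11.6616 9.3088]
tr(P') = 28.7252


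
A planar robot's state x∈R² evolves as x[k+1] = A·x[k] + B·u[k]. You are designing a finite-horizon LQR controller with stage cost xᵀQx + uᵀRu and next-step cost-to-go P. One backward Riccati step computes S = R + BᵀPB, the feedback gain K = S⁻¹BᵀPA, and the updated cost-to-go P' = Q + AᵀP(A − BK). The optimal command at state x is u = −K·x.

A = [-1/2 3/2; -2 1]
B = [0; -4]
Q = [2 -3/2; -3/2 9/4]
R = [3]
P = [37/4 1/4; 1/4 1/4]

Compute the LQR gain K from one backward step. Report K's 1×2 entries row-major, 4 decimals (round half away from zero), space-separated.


BᵀP = [-1.0000 -1.0000]
S = R + BᵀPB = [3] + [4.0000] = [7.0000]
BᵀPA = [2.5000 -2.5000]
K = S⁻¹·BᵀPA = [0.3571 -0.3571]
A−BK = [-0.5000 1.5000; -0.5714 -0.4286]
AᵀP(A−BK) = [2.9196 -7.4196; -7.4196 20.9196]
P' = Q + AᵀP(A−BK) = [4.9196 -8.9196; -8.9196 23.1696]
tr(P') = 28.0893

0.3571 -0.3571


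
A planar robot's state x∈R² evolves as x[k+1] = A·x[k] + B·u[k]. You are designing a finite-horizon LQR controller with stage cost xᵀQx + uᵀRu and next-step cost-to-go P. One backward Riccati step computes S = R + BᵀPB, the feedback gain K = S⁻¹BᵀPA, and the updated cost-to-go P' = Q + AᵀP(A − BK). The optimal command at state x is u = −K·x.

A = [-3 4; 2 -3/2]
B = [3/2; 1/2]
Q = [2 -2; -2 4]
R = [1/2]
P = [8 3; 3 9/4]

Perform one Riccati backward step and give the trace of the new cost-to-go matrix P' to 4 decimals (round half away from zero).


BᵀP = [13.5000 5.6250]
S = R + BᵀPB = [1/2] + [23.0625] = [23.5625]
BᵀPA = [-29.2500 45.5625]
K = S⁻¹·BᵀPA = [-1.2414 1.9337]
A−BK = [-1.1379 1.0995; 2.6207 -2.4668]
AᵀP(A−BK) = [8.6897 -8.6897; -8.6897 8.9589]
P' = Q + AᵀP(A−BK) = [10.6897 -10.6897; -10.6897 12.9589]
tr(P') = 23.6485

23.6485


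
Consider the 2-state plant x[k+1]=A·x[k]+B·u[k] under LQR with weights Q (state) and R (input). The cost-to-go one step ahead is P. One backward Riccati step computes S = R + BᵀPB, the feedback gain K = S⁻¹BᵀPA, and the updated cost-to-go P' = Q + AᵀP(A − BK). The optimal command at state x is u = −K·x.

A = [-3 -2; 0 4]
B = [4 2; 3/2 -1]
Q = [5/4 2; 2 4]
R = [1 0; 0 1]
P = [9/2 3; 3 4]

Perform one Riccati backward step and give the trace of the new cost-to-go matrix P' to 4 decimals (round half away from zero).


12.1230

BᵀP = [22.5000 18.0000; 6.0000 2.0000]
S = R + BᵀPB = [1 0; 0 1] + [117.0000 27.0000; 27.0000 10.0000] = [118.0000 27.0000; 27.0000 11.0000]
BᵀPA = [-67.5000 27.0000; -18.0000 -4.0000]
K = S⁻¹·BᵀPA = [-0.4508 0.7118; -0.5299 -2.1107]
A−BK = [-0.1371 -0.6257; 0.1463 0.8216]
AᵀP(A−BK) = [0.5338 1.0518; 1.0518 6.3392]
P' = Q + AᵀP(A−BK) = [1.7838 3.0518; 3.0518 10.3392]
tr(P') = 12.1230


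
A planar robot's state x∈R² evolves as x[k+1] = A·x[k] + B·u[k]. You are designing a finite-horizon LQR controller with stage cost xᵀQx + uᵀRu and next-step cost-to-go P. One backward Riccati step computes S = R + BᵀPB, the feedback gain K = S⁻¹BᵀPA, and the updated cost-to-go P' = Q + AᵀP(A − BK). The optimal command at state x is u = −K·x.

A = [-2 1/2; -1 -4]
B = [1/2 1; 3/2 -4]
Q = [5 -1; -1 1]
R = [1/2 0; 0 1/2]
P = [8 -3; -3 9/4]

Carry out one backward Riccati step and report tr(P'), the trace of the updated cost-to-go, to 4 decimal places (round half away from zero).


BᵀP = [-0.5000 1.8750; 20.0000 -12.0000]
S = R + BᵀPB = [1/2 0; 0 1/2] + [2.5625 -8.0000; -8.0000 68.0000] = [3.0625 -8.0000; -8.0000 68.5000]
BᵀPA = [-0.8750 -7.7500; -28.0000 58.0000]
K = S⁻¹·BᵀPA = [-1.9477 -0.4587; -0.6362 0.7931]
A−BK = [-0.3899 -0.0638; -0.6234 -0.1393]
AᵀP(A−BK) = [2.7314 0.3065; 0.3065 0.4427]
P' = Q + AᵀP(A−BK) = [7.7314 -0.6935; -0.6935 1.4427]
tr(P') = 9.1741

9.1741


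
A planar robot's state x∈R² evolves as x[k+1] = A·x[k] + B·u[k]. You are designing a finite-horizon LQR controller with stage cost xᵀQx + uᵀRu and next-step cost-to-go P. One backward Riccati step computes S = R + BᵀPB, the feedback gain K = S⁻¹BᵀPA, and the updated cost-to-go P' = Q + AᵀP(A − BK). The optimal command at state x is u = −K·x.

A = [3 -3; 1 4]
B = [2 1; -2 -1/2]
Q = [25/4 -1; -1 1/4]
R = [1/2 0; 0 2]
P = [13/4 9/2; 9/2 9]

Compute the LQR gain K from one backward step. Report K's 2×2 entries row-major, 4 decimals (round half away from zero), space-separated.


-1.5205 -2.1781 2.0137 0.4521

BᵀP = [-2.5000 -9.0000; 1.0000 0.0000]
S = R + BᵀPB = [1/2 0; 0 2] + [13.0000 2.0000; 2.0000 1.0000] = [13.5000 2.0000; 2.0000 3.0000]
BᵀPA = [-16.5000 -28.5000; 3.0000 -3.0000]
K = S⁻¹·BᵀPA = [-1.5205 -2.1781; 2.0137 0.4521]
A−BK = [4.0274 0.9041; -1.0342 -0.1301]
AᵀP(A−BK) = [34.1199 9.9555; 9.9555 4.5308]
P' = Q + AᵀP(A−BK) = [40.3699 8.9555; 8.9555 4.7808]
tr(P') = 45.1507


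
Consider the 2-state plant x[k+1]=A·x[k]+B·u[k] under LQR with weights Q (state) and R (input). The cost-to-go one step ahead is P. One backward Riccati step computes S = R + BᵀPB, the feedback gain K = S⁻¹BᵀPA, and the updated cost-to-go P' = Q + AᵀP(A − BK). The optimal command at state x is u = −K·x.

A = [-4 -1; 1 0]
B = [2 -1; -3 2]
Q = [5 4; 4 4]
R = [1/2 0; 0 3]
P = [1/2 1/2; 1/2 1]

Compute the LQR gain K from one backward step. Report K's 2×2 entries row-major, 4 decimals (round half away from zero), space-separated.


BᵀP = [-0.5000 -2.0000; 0.5000 1.5000]
S = R + BᵀPB = [1/2 0; 0 3] + [5.0000 -3.5000; -3.5000 2.5000] = [5.5000 -3.5000; -3.5000 5.5000]
BᵀPA = [0.0000 0.5000; -0.5000 -0.5000]
K = S⁻¹·BᵀPA = [-0.0972 0.0556; -0.1528 -0.0556]
A−BK = [-3.9583 -1.1667; 1.0139 0.2778]
AᵀP(A−BK) = [4.9236 1.4722; 1.4722 0.4444]
P' = Q + AᵀP(A−BK) = [9.9236 5.4722; 5.4722 4.4444]
tr(P') = 14.3681

-0.0972 0.0556 -0.1528 -0.0556


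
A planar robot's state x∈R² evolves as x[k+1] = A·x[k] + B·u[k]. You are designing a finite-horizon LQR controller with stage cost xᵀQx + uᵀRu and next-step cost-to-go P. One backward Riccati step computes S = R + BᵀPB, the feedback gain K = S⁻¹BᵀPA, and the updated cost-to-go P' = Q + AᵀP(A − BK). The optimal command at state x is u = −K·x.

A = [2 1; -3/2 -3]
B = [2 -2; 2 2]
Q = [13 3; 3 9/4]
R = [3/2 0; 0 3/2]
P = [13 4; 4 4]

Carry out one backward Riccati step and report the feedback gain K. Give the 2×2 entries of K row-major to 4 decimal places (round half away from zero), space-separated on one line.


BᵀP = [34.0000 16.0000; -18.0000 0.0000]
S = R + BᵀPB = [3/2 0; 0 3/2] + [100.0000 -36.0000; -36.0000 36.0000] = [101.5000 -36.0000; -36.0000 37.5000]
BᵀPA = [44.0000 -14.0000; -36.0000 -18.0000]
K = S⁻¹·BᵀPA = [0.1410 -0.4673; -0.8246 -0.9286]
A−BK = [0.0687 0.0774; -0.1328 -0.2082]
AᵀP(A−BK) = [1.1088 1.1312; 1.1312 1.7434]
P' = Q + AᵀP(A−BK) = [14.1088 4.1312; 4.1312 3.9934]
tr(P') = 18.1021

0.1410 -0.4673 -0.8246 -0.9286
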